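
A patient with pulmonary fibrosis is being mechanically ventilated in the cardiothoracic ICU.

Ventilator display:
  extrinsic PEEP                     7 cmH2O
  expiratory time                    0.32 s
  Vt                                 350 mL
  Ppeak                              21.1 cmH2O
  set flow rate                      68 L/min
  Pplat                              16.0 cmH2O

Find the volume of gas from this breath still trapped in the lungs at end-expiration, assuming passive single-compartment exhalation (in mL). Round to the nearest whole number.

56

Flow: 68 L/min ÷ 60 = 1.1333 L/s.
R = (PIP − Pplat)/V̇ = (21.1 − 16.0) / 1.1333 = 5.1/1.1333 = 4.5 cmH2O·s/L.
C = Vt/(Pplat − PEEP) = 350.0 / (16.0 − 7) = 350.0/9.0 = 38.889 mL/cmH2O.
τ = R × C = 4.5 × 0.03889 L/cmH2O = 0.175 s.
Fraction remaining = e^(−Te/τ) = e^(−0.32/0.175) = 0.1606.
Trapped volume = 350.0 × 0.1606 = 56.21 mL.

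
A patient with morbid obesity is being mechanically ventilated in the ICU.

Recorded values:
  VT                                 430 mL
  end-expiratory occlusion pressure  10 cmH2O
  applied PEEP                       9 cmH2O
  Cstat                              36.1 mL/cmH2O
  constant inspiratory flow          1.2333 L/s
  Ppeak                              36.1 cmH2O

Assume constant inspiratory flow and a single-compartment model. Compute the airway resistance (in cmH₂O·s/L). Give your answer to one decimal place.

Total PEEP = 10 cmH2O (set 9 + intrinsic 1); this is the baseline alveolar pressure.
Equation of motion (constant flow): PIP = Vt/C + R·V̇ + PEEP.
R·V̇ = PIP − Vt/C − PEEP = 36.1 − 430/36.1 − 10 = 36.1 − 11.911 − 10 = 14.189 cmH2O.
R = 14.189 / 1.2333 = 11.505 cmH2O·s/L.

11.5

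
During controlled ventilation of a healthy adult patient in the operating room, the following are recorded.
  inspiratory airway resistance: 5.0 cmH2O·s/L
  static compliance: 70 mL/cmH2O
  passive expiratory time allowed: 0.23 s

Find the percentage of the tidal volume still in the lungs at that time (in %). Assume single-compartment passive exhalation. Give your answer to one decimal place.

51.8

τ = R × C = 5.0 × 70 mL/cmH2O = 5.0 × 0.070 L/cmH2O = 0.35 s.
Passive exhalation: V(t)/V₀ = e^(−t/τ) = e^(−0.23/0.35) = 0.5183.
Fraction remaining = 0.5183 → 51.83%.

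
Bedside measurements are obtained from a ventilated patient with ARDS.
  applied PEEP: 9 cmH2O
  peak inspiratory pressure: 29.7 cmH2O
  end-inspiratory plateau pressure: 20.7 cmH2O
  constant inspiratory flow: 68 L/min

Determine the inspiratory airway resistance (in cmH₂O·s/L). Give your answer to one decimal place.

7.9

Flow: 68 L/min ÷ 60 = 1.1333 L/s.
Raw = (PIP − Pplat) / flow = (29.7 − 20.7) / 1.1333 = 9.0 / 1.1333 = 7.941 cmH2O·s/L.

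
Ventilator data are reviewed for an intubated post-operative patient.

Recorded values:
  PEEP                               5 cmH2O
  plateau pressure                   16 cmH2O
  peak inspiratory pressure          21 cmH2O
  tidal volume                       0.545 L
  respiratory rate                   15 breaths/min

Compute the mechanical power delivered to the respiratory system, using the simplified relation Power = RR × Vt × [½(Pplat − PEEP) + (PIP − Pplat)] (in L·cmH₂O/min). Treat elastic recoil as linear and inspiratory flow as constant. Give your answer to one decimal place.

85.8

Per-breath work = Vt × [½(Pplat−PEEP) + (PIP−Pplat)] = 0.545 × [0.5×11.0 + 5.0] = 0.545 × 10.5 = 5.723 L·cmH2O.
Power = 15 × 5.723 = 85.845 L·cmH2O/min.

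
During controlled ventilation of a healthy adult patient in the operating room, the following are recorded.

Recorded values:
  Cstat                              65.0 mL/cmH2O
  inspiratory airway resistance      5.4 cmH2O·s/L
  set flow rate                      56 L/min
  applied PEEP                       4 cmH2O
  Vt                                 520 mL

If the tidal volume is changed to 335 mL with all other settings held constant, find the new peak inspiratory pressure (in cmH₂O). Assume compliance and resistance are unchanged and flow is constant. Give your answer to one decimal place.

Flow: 56 L/min ÷ 60 = 0.9333 L/s.
PIP = Vt/C + R·V̇ + PEEP (constant-flow equation of motion).
Only the elastic term changes: ΔPIP = ΔVt / C = (335 − 520) / 65.0 = -2.846 cmH2O.
Original PIP = 520/65.0 + 5.4×0.9333 + 4 = 17.04 cmH2O; new PIP = 17.04 + (-2.846) = 14.194 cmH2O.

14.2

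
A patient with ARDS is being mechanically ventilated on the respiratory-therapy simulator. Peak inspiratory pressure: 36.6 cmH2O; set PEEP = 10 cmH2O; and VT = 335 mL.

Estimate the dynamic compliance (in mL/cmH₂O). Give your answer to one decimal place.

12.6

Dynamic compliance = Vt / (PIP − PEEP) = 335 / (36.6 − 10) = 335 / 26.6 = 12.594 mL/cmH2O.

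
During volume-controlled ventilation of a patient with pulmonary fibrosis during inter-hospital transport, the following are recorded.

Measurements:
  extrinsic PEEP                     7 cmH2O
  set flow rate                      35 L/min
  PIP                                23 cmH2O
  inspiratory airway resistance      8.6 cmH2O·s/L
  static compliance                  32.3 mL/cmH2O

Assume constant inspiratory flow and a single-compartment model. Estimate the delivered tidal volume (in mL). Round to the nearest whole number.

355

Flow: 35 L/min ÷ 60 = 0.5833 L/s.
Equation of motion (constant flow): PIP = Vt/C + R·V̇ + PEEP.
Vt/C = PIP − R·V̇ − PEEP = 23 − 5.016 − 7 = 10.984 cmH2O.
Vt = C × 10.984 = 32.3 × 10.984 = 354.78 mL.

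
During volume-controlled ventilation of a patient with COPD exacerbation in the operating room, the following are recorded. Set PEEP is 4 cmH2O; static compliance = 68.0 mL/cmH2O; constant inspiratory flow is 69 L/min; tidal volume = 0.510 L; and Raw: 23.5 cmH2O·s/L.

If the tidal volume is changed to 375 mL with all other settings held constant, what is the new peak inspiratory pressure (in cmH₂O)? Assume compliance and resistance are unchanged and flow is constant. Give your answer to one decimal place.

36.5

Flow: 69 L/min ÷ 60 = 1.15 L/s.
PIP = Vt/C + R·V̇ + PEEP (constant-flow equation of motion).
Only the elastic term changes: ΔPIP = ΔVt / C = (375 − 510) / 68.0 = -1.985 cmH2O.
Original PIP = 510/68.0 + 23.5×1.15 + 4 = 38.525 cmH2O; new PIP = 38.525 + (-1.985) = 36.54 cmH2O.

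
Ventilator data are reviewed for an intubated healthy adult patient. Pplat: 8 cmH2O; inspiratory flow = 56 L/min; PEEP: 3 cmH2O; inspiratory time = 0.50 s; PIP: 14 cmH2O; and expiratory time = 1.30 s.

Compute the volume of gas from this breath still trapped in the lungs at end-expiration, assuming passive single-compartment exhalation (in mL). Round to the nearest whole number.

Flow: 56 L/min ÷ 60 = 0.9333 L/s.
Vt = flow × Ti = 0.9333 L/s × 0.50 s × 1000 mL/L = 466.65 mL.
R = (PIP − Pplat)/V̇ = (14 − 8) / 0.9333 = 6.0/0.9333 = 6.429 cmH2O·s/L.
C = Vt/(Pplat − PEEP) = 466.65 / (8 − 3) = 466.65/5.0 = 93.33 mL/cmH2O.
τ = R × C = 6.429 × 0.09333 L/cmH2O = 0.6 s.
Fraction remaining = e^(−Te/τ) = e^(−1.30/0.6) = 0.1146.
Trapped volume = 466.65 × 0.1146 = 53.478 mL.

53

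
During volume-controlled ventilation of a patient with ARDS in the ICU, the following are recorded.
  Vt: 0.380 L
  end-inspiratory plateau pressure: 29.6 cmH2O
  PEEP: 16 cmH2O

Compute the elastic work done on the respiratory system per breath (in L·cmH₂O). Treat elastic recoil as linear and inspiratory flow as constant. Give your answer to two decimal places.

Elastic work ≈ ½ × (Pplat − PEEP) × Vt = 0.5 × (29.6 − 16) × 0.380 L = 0.5 × 13.6 × 0.380 = 2.584 L·cmH2O.

2.58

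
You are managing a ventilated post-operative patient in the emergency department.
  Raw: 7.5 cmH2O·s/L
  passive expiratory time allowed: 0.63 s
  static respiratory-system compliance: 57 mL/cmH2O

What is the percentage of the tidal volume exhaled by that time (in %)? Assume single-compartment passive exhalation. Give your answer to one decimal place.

77.1

τ = R × C = 7.5 × 57 mL/cmH2O = 7.5 × 0.057 L/cmH2O = 0.4275 s.
Passive exhalation: V(t)/V₀ = e^(−t/τ) = e^(−0.63/0.4275) = 0.2291.
Fraction exhaled = 1 − 0.2291 = 0.7709 → 77.09%.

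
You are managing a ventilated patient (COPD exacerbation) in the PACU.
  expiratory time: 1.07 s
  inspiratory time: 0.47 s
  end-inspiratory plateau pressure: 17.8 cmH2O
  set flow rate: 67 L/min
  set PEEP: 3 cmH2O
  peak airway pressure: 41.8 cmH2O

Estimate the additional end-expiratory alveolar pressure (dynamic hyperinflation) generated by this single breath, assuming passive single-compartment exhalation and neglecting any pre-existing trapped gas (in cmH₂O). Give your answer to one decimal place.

Flow: 67 L/min ÷ 60 = 1.1167 L/s.
Vt = flow × Ti = 1.1167 L/s × 0.47 s × 1000 mL/L = 524.85 mL.
R = (PIP − Pplat)/V̇ = (41.8 − 17.8) / 1.1167 = 24.0/1.1167 = 21.492 cmH2O·s/L.
C = Vt/(Pplat − PEEP) = 524.85 / (17.8 − 3) = 524.85/14.8 = 35.463 mL/cmH2O.
τ = R × C = 21.492 × 0.03546 L/cmH2O = 0.7621 s.
Fraction remaining = e^(−Te/τ) = e^(−1.07/0.7621) = 0.2456; trapped volume = 524.85 × 0.2456 = 128.9 mL.
Additional alveolar pressure from trapping ≈ V_trapped / C = 128.9 / 35.463 = 3.635 cmH2O.

3.6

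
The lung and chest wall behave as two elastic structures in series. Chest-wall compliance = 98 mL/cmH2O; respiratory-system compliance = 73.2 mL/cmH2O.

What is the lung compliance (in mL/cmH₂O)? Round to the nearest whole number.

289

1/CL = 1/Crs − 1/Ccw.
1/CL = 1/73.2 − 1/98 = 0.003457.
CL = 289.27 mL/cmH2O.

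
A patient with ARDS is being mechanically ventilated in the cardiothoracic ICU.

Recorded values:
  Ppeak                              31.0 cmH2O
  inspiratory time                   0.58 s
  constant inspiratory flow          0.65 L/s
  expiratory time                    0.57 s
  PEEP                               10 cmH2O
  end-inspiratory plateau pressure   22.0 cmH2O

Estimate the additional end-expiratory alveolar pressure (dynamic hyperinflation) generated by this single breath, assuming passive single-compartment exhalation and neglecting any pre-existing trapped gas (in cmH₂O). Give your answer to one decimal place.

3.2

Vt = flow × Ti = 0.65 L/s × 0.58 s × 1000 mL/L = 377.0 mL.
R = (PIP − Pplat)/V̇ = (31.0 − 22.0) / 0.65 = 9.0/0.65 = 13.846 cmH2O·s/L.
C = Vt/(Pplat − PEEP) = 377.0 / (22.0 − 10) = 377.0/12.0 = 31.417 mL/cmH2O.
τ = R × C = 13.846 × 0.03142 L/cmH2O = 0.435 s.
Fraction remaining = e^(−Te/τ) = e^(−0.57/0.435) = 0.2697; trapped volume = 377.0 × 0.2697 = 101.68 mL.
Additional alveolar pressure from trapping ≈ V_trapped / C = 101.68 / 31.417 = 3.236 cmH2O.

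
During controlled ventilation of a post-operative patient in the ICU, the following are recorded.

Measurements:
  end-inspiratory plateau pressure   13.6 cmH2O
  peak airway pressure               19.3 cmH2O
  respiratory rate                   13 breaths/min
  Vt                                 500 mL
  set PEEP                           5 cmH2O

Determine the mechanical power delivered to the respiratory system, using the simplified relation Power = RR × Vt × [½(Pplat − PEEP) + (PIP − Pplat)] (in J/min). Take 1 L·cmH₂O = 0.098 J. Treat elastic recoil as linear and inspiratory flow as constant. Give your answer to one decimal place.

Per-breath work = Vt × [½(Pplat−PEEP) + (PIP−Pplat)] = 0.500 × [0.5×8.6 + 5.7] = 0.500 × 10.0 = 5.0 L·cmH2O.
Power = 13 × 5.0 = 65.0 L·cmH2O/min.
× 0.098 J/(L·cmH2O) → 6.37 J/min.

6.4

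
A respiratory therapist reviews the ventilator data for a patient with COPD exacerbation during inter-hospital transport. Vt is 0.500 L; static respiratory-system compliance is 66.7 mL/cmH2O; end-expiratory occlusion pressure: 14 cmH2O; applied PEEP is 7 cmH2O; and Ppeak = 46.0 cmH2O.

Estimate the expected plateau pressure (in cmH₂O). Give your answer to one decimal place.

End-expiratory occlusion gives total PEEP = 14 cmH2O (intrinsic PEEP = 14 − 7 = 7). Use total PEEP for the elastic gradient.
Pplat = PEEPtotal + Vt / Cstat = 14 + 500 / 66.7 = 14 + 7.496 = 21.496 cmH2O.

21.5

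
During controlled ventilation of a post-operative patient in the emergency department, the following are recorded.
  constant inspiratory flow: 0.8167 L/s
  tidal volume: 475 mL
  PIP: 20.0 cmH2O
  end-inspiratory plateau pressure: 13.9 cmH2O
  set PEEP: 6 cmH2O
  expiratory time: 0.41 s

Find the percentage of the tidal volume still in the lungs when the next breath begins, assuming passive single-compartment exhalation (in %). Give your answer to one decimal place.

R = (PIP − Pplat)/V̇ = (20.0 − 13.9) / 0.8167 = 6.1/0.8167 = 7.469 cmH2O·s/L.
C = Vt/(Pplat − PEEP) = 475.0 / (13.9 − 6) = 475.0/7.9 = 60.127 mL/cmH2O.
τ = R × C = 7.469 × 0.06013 L/cmH2O = 0.4491 s.
Fraction remaining at end-expiration = e^(−Te/τ) = e^(−0.41/0.4491) = 0.4013 → 40.13%.

40.1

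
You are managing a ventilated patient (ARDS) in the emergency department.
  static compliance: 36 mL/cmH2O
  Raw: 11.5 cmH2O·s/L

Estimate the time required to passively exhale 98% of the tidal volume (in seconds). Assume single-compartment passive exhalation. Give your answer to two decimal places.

τ = R × C = 11.5 × 36 mL/cmH2O = 11.5 × 0.036 L/cmH2O = 0.414 s.
Exhaled fraction f = 1 − e^(−t/τ) → t = −τ·ln(1 − f) = −0.414·ln(0.02) = 1.62 s.

1.62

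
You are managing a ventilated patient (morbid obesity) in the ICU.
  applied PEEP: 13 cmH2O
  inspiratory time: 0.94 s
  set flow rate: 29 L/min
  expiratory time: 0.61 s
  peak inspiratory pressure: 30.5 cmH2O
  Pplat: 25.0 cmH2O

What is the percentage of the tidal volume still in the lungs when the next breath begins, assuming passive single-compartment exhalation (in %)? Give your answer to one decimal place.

Flow: 29 L/min ÷ 60 = 0.4833 L/s.
Vt = flow × Ti = 0.4833 L/s × 0.94 s × 1000 mL/L = 454.3 mL.
R = (PIP − Pplat)/V̇ = (30.5 − 25.0) / 0.4833 = 5.5/0.4833 = 11.38 cmH2O·s/L.
C = Vt/(Pplat − PEEP) = 454.3 / (25.0 − 13) = 454.3/12.0 = 37.858 mL/cmH2O.
τ = R × C = 11.38 × 0.03786 L/cmH2O = 0.4308 s.
Fraction remaining at end-expiration = e^(−Te/τ) = e^(−0.61/0.4308) = 0.2427 → 24.27%.

24.3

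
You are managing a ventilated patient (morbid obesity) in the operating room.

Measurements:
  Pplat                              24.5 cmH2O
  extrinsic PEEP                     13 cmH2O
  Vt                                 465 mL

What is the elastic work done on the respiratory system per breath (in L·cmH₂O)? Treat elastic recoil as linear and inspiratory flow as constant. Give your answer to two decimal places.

2.67

Elastic work ≈ ½ × (Pplat − PEEP) × Vt = 0.5 × (24.5 − 13) × 0.465 L = 0.5 × 11.5 × 0.465 = 2.674 L·cmH2O.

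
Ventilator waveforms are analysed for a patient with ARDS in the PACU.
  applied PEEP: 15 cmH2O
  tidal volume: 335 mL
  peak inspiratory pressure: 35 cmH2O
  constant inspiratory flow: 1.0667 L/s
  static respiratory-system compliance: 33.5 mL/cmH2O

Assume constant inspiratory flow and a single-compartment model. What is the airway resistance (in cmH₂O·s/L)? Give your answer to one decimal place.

9.4

Equation of motion (constant flow): PIP = Vt/C + R·V̇ + PEEP.
R·V̇ = PIP − Vt/C − PEEP = 35 − 335/33.5 − 15 = 35 − 10.0 − 15 = 10.0 cmH2O.
R = 10.0 / 1.0667 = 9.375 cmH2O·s/L.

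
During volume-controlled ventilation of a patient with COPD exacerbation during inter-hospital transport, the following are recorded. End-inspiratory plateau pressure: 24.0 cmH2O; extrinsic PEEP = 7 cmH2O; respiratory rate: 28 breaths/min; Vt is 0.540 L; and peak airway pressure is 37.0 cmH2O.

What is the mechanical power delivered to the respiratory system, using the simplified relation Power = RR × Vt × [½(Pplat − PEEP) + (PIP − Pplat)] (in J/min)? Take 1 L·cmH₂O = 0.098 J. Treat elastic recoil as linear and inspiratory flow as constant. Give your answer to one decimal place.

Per-breath work = Vt × [½(Pplat−PEEP) + (PIP−Pplat)] = 0.540 × [0.5×17.0 + 13.0] = 0.540 × 21.5 = 11.61 L·cmH2O.
Power = 28 × 11.61 = 325.08 L·cmH2O/min.
× 0.098 J/(L·cmH2O) → 31.858 J/min.

31.9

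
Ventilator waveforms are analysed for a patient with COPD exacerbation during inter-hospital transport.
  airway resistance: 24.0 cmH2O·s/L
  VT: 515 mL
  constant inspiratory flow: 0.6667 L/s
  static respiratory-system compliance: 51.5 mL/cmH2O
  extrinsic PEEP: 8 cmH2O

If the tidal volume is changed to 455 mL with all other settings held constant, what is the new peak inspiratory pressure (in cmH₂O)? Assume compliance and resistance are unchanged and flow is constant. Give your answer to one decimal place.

PIP = Vt/C + R·V̇ + PEEP (constant-flow equation of motion).
Only the elastic term changes: ΔPIP = ΔVt / C = (455 − 515) / 51.5 = -1.165 cmH2O.
Original PIP = 515/51.5 + 24.0×0.6667 + 8 = 34.001 cmH2O; new PIP = 34.001 + (-1.165) = 32.836 cmH2O.

32.8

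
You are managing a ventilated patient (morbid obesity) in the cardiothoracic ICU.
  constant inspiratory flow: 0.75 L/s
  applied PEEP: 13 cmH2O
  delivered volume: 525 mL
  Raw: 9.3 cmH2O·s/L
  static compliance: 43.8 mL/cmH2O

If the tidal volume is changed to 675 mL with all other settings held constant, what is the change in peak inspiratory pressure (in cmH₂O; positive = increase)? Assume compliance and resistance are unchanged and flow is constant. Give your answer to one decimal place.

3.4

PIP = Vt/C + R·V̇ + PEEP (constant-flow equation of motion).
Only the elastic term changes: ΔPIP = ΔVt / C = (675 − 525) / 43.8 = 3.425 cmH2O.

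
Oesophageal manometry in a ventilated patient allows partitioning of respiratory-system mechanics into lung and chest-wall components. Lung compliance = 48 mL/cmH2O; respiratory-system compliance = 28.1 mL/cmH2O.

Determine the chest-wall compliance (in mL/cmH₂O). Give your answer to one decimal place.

67.8

1/Ccw = 1/Crs − 1/CL.
1/Ccw = 1/28.1 − 1/48 = 0.01475.
Ccw = 67.797 mL/cmH2O.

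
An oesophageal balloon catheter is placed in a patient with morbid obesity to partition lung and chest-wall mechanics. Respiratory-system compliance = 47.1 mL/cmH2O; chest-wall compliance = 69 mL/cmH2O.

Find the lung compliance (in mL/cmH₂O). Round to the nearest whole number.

1/CL = 1/Crs − 1/Ccw.
1/CL = 1/47.1 − 1/69 = 0.006739.
CL = 148.39 mL/cmH2O.

148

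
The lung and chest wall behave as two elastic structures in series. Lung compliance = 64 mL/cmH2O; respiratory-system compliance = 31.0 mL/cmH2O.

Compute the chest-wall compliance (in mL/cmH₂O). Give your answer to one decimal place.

1/Ccw = 1/Crs − 1/CL.
1/Ccw = 1/31.0 − 1/64 = 0.01663.
Ccw = 60.132 mL/cmH2O.

60.1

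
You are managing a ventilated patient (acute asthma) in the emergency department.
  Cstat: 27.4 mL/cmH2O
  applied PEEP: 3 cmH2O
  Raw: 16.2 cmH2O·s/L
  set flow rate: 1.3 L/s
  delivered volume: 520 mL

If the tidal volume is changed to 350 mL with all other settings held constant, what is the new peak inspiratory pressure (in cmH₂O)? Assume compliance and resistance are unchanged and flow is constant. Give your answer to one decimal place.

36.8

PIP = Vt/C + R·V̇ + PEEP (constant-flow equation of motion).
Only the elastic term changes: ΔPIP = ΔVt / C = (350 − 520) / 27.4 = -6.204 cmH2O.
Original PIP = 520/27.4 + 16.2×1.3 + 3 = 43.038 cmH2O; new PIP = 43.038 + (-6.204) = 36.834 cmH2O.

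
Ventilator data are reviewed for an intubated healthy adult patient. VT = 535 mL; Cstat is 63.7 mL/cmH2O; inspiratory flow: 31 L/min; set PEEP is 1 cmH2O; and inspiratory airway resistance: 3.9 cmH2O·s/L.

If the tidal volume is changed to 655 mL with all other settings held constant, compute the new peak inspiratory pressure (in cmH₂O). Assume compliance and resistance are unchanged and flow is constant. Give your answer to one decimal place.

13.3

Flow: 31 L/min ÷ 60 = 0.5167 L/s.
PIP = Vt/C + R·V̇ + PEEP (constant-flow equation of motion).
Only the elastic term changes: ΔPIP = ΔVt / C = (655 − 535) / 63.7 = 1.884 cmH2O.
Original PIP = 535/63.7 + 3.9×0.5167 + 1 = 11.414 cmH2O; new PIP = 11.414 + (1.884) = 13.298 cmH2O.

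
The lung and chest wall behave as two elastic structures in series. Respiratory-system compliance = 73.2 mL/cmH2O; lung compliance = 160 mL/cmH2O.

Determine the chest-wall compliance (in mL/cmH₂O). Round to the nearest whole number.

135

1/Ccw = 1/Crs − 1/CL.
1/Ccw = 1/73.2 − 1/160 = 0.007411.
Ccw = 134.93 mL/cmH2O.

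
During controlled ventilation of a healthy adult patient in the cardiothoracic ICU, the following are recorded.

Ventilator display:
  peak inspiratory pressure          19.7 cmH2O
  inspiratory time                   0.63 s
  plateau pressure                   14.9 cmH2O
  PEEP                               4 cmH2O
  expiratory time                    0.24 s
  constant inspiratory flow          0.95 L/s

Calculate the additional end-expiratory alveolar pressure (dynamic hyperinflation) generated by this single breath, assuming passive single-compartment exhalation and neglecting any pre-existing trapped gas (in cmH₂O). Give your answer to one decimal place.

4.6

Vt = flow × Ti = 0.95 L/s × 0.63 s × 1000 mL/L = 598.5 mL.
R = (PIP − Pplat)/V̇ = (19.7 − 14.9) / 0.95 = 4.8/0.95 = 5.053 cmH2O·s/L.
C = Vt/(Pplat − PEEP) = 598.5 / (14.9 − 4) = 598.5/10.9 = 54.908 mL/cmH2O.
τ = R × C = 5.053 × 0.05491 L/cmH2O = 0.2775 s.
Fraction remaining = e^(−Te/τ) = e^(−0.24/0.2775) = 0.4211; trapped volume = 598.5 × 0.4211 = 252.03 mL.
Additional alveolar pressure from trapping ≈ V_trapped / C = 252.03 / 54.908 = 4.59 cmH2O.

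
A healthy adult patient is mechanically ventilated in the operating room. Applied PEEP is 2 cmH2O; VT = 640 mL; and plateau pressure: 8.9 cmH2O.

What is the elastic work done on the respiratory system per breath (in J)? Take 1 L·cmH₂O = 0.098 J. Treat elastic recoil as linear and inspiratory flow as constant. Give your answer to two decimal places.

Elastic work ≈ ½ × (Pplat − PEEP) × Vt = 0.5 × (8.9 − 2) × 0.640 L = 0.5 × 6.9 × 0.640 = 2.208 L·cmH2O.
× 0.098 J/(L·cmH2O) → 0.2164 J.

0.22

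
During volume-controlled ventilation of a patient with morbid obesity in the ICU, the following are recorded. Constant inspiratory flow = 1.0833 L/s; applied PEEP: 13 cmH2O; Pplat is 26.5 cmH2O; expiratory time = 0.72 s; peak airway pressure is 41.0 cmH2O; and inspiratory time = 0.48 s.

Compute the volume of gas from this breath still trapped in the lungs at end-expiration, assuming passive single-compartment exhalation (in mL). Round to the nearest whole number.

129

Vt = flow × Ti = 1.0833 L/s × 0.48 s × 1000 mL/L = 519.98 mL.
R = (PIP − Pplat)/V̇ = (41.0 − 26.5) / 1.0833 = 14.5/1.0833 = 13.385 cmH2O·s/L.
C = Vt/(Pplat − PEEP) = 519.98 / (26.5 − 13) = 519.98/13.5 = 38.517 mL/cmH2O.
τ = R × C = 13.385 × 0.03852 L/cmH2O = 0.5156 s.
Fraction remaining = e^(−Te/τ) = e^(−0.72/0.5156) = 0.2475.
Trapped volume = 519.98 × 0.2475 = 128.7 mL.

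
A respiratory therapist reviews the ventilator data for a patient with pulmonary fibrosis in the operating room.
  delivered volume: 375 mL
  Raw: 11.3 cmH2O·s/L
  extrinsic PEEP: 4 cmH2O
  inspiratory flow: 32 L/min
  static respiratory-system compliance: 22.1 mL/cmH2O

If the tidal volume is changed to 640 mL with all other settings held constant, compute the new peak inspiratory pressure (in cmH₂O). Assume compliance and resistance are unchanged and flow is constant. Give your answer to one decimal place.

39.0

Flow: 32 L/min ÷ 60 = 0.5333 L/s.
PIP = Vt/C + R·V̇ + PEEP (constant-flow equation of motion).
Only the elastic term changes: ΔPIP = ΔVt / C = (640 − 375) / 22.1 = 11.991 cmH2O.
Original PIP = 375/22.1 + 11.3×0.5333 + 4 = 26.995 cmH2O; new PIP = 26.995 + (11.991) = 38.986 cmH2O.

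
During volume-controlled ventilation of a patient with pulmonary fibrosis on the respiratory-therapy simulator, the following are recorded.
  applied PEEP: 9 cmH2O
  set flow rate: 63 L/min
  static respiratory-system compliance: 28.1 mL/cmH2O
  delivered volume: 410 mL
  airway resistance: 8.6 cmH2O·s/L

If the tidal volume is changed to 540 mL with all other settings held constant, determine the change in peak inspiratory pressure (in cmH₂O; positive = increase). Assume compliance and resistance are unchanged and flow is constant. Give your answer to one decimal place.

PIP = Vt/C + R·V̇ + PEEP (constant-flow equation of motion).
Only the elastic term changes: ΔPIP = ΔVt / C = (540 − 410) / 28.1 = 4.626 cmH2O.

4.6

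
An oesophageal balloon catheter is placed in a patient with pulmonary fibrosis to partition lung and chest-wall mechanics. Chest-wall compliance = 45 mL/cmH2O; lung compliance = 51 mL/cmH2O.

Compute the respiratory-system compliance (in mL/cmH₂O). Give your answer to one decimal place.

Lung and chest wall are elastances in series: 1/Crs = 1/CL + 1/Ccw.
1/Crs = 1/51 + 1/45 = 0.04183.
Crs = 23.906 mL/cmH2O.

23.9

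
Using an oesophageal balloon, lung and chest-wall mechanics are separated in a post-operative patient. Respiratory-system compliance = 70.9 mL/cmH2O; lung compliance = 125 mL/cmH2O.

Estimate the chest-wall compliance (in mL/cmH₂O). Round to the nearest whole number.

164

1/Ccw = 1/Crs − 1/CL.
1/Ccw = 1/70.9 − 1/125 = 0.006104.
Ccw = 163.83 mL/cmH2O.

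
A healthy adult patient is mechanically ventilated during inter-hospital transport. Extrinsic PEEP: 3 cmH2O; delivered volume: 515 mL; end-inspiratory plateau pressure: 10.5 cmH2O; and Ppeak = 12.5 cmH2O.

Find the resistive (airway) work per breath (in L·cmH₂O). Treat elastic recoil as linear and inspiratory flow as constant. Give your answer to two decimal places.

With constant inspiratory flow the resistive pressure is constant at PIP − Pplat = 12.5 − 10.5 = 2.0 cmH2O, so resistive work = 2.0 × 0.515 = 1.03 L·cmH2O.

1.03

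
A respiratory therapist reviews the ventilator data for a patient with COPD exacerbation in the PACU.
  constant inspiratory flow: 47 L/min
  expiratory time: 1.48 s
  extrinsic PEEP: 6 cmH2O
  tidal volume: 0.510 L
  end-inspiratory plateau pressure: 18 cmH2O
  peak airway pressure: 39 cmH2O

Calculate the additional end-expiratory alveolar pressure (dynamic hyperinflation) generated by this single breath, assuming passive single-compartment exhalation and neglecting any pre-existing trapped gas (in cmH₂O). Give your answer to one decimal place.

Flow: 47 L/min ÷ 60 = 0.7833 L/s.
R = (PIP − Pplat)/V̇ = (39 − 18) / 0.7833 = 21.0/0.7833 = 26.81 cmH2O·s/L.
C = Vt/(Pplat − PEEP) = 510.0 / (18 − 6) = 510.0/12.0 = 42.5 mL/cmH2O.
τ = R × C = 26.81 × 0.0425 L/cmH2O = 1.139 s.
Fraction remaining = e^(−Te/τ) = e^(−1.48/1.139) = 0.2727; trapped volume = 510.0 × 0.2727 = 139.08 mL.
Additional alveolar pressure from trapping ≈ V_trapped / C = 139.08 / 42.5 = 3.272 cmH2O.

3.3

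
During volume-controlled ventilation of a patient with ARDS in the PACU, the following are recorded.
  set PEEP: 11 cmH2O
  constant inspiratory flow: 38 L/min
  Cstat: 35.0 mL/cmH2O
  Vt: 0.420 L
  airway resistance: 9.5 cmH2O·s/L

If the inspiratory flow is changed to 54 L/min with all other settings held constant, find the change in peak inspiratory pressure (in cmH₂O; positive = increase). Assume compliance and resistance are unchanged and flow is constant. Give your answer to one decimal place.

Flow: 38 L/min ÷ 60 = 0.6333 L/s.
New flow: 54 L/min ÷ 60 = 0.9 L/s.
PIP = Vt/C + R·V̇ + PEEP (constant-flow equation of motion).
Only the resistive term changes: ΔPIP = R × ΔV̇ = 9.5 × (0.9 − 0.6333) = 9.5 × 0.2667 = 2.534 cmH2O.

2.5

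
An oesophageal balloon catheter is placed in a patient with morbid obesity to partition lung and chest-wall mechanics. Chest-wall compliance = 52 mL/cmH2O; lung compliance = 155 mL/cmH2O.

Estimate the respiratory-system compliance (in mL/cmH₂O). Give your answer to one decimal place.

Lung and chest wall are elastances in series: 1/Crs = 1/CL + 1/Ccw.
1/Crs = 1/155 + 1/52 = 0.02568.
Crs = 38.941 mL/cmH2O.

38.9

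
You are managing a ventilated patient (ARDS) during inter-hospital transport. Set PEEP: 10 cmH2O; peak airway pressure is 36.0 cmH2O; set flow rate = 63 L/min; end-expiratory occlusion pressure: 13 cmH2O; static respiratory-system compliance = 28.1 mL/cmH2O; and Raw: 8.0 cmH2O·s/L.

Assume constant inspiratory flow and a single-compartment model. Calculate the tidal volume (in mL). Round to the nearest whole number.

410

Flow: 63 L/min ÷ 60 = 1.05 L/s.
Total PEEP = 13 cmH2O (set 10 + intrinsic 3); this is the baseline alveolar pressure.
Equation of motion (constant flow): PIP = Vt/C + R·V̇ + PEEP.
Vt/C = PIP − R·V̇ − PEEP = 36.0 − 8.4 − 13 = 14.6 cmH2O.
Vt = C × 14.6 = 28.1 × 14.6 = 410.26 mL.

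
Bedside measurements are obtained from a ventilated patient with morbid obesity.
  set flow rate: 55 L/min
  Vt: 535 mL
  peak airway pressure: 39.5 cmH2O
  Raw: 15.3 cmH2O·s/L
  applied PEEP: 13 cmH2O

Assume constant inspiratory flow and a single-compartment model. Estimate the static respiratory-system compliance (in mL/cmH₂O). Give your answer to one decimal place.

Flow: 55 L/min ÷ 60 = 0.9167 L/s.
Equation of motion (constant flow): PIP = Vt/C + R·V̇ + PEEP.
Vt/C = PIP − R·V̇ − PEEP = 39.5 − 15.3×0.9167 − 13 = 39.5 − 14.026 − 13 = 12.474 cmH2O.
C = Vt / 12.474 = 535 / 12.474 = 42.889 mL/cmH2O.

42.9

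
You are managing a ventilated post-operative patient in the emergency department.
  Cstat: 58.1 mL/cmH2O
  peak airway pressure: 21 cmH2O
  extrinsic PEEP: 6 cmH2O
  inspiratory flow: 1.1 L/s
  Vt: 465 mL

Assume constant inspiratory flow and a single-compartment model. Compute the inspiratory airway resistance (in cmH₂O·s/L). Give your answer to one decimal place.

Equation of motion (constant flow): PIP = Vt/C + R·V̇ + PEEP.
R·V̇ = PIP − Vt/C − PEEP = 21 − 465/58.1 − 6 = 21 − 8.003 − 6 = 6.997 cmH2O.
R = 6.997 / 1.1 = 6.361 cmH2O·s/L.

6.4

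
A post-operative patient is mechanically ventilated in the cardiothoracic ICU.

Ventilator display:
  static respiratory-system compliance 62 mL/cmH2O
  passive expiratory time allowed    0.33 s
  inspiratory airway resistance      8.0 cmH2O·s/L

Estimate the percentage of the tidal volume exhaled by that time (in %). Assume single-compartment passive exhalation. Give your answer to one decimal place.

48.6

τ = R × C = 8.0 × 62 mL/cmH2O = 8.0 × 0.062 L/cmH2O = 0.496 s.
Passive exhalation: V(t)/V₀ = e^(−t/τ) = e^(−0.33/0.496) = 0.5141.
Fraction exhaled = 1 − 0.5141 = 0.4859 → 48.59%.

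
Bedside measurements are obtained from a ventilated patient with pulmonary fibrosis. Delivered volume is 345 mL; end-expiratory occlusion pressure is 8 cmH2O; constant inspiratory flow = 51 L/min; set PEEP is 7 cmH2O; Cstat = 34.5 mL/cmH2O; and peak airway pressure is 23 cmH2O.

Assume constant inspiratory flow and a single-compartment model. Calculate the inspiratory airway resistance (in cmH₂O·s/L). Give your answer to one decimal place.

5.9

Flow: 51 L/min ÷ 60 = 0.85 L/s.
Total PEEP = 8 cmH2O (set 7 + intrinsic 1); this is the baseline alveolar pressure.
Equation of motion (constant flow): PIP = Vt/C + R·V̇ + PEEP.
R·V̇ = PIP − Vt/C − PEEP = 23 − 345/34.5 − 8 = 23 − 10.0 − 8 = 5.0 cmH2O.
R = 5.0 / 0.85 = 5.882 cmH2O·s/L.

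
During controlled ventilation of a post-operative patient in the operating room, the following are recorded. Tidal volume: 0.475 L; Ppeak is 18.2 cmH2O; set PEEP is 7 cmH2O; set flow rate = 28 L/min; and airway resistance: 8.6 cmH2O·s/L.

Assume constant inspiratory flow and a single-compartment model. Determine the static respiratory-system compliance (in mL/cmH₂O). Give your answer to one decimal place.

Flow: 28 L/min ÷ 60 = 0.4667 L/s.
Equation of motion (constant flow): PIP = Vt/C + R·V̇ + PEEP.
Vt/C = PIP − R·V̇ − PEEP = 18.2 − 8.6×0.4667 − 7 = 18.2 − 4.014 − 7 = 7.186 cmH2O.
C = Vt / 7.186 = 475 / 7.186 = 66.101 mL/cmH2O.

66.1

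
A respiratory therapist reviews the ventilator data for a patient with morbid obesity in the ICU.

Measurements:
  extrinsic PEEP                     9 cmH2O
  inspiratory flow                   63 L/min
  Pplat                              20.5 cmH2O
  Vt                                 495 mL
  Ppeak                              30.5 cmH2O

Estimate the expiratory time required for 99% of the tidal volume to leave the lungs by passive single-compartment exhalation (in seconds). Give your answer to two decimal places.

1.89

Flow: 63 L/min ÷ 60 = 1.05 L/s.
R = (PIP − Pplat)/V̇ = (30.5 − 20.5) / 1.05 = 10.0/1.05 = 9.524 cmH2O·s/L.
C = Vt/(Pplat − PEEP) = 495.0 / (20.5 − 9) = 495.0/11.5 = 43.043 mL/cmH2O.
τ = R × C = 9.524 × 0.04304 L/cmH2O = 0.4099 s.
t = −τ·ln(1 − 0.99) = −0.4099·ln(0.01) = 1.888 s.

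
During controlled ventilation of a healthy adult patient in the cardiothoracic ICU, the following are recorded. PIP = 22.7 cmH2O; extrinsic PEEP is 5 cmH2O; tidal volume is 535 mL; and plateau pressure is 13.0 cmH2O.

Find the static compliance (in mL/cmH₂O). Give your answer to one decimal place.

Cstat = Vt / (Pplat − PEEP) = 535 / (13.0 − 5) = 535 / 8.0 = 66.875 mL/cmH2O.

66.9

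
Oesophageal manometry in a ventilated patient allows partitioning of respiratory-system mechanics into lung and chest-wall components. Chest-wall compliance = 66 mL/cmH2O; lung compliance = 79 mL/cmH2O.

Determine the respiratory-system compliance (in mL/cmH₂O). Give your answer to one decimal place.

Lung and chest wall are elastances in series: 1/Crs = 1/CL + 1/Ccw.
1/Crs = 1/79 + 1/66 = 0.02781.
Crs = 35.958 mL/cmH2O.

36.0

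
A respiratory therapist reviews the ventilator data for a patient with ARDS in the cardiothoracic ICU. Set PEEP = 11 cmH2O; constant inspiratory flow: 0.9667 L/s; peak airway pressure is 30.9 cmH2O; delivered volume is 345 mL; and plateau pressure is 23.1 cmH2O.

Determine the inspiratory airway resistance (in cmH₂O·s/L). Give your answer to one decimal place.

8.1

Raw = (PIP − Pplat) / flow = (30.9 − 23.1) / 0.9667 = 7.8 / 0.9667 = 8.069 cmH2O·s/L.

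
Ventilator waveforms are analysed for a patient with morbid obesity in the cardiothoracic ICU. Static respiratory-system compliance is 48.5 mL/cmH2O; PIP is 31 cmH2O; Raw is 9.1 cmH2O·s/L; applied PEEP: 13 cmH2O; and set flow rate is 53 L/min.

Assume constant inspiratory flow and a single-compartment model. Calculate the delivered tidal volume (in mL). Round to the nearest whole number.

483

Flow: 53 L/min ÷ 60 = 0.8833 L/s.
Equation of motion (constant flow): PIP = Vt/C + R·V̇ + PEEP.
Vt/C = PIP − R·V̇ − PEEP = 31 − 8.038 − 13 = 9.962 cmH2O.
Vt = C × 9.962 = 48.5 × 9.962 = 483.16 mL.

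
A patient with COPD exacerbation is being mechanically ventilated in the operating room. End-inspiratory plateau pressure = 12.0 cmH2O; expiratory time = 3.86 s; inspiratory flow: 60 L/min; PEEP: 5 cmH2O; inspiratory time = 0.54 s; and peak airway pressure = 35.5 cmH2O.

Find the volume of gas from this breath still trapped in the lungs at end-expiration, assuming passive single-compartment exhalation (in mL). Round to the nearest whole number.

64

Flow: 60 L/min ÷ 60 = 1 L/s.
Vt = flow × Ti = 1 L/s × 0.54 s × 1000 mL/L = 540.0 mL.
R = (PIP − Pplat)/V̇ = (35.5 − 12.0) / 1 = 23.5/1 = 23.5 cmH2O·s/L.
C = Vt/(Pplat − PEEP) = 540.0 / (12.0 − 5) = 540.0/7.0 = 77.143 mL/cmH2O.
τ = R × C = 23.5 × 0.07714 L/cmH2O = 1.813 s.
Fraction remaining = e^(−Te/τ) = e^(−3.86/1.813) = 0.1189.
Trapped volume = 540.0 × 0.1189 = 64.206 mL.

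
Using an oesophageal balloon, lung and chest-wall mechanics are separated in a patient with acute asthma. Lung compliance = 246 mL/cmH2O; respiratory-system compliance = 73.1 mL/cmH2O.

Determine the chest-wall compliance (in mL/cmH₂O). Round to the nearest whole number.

104

1/Ccw = 1/Crs − 1/CL.
1/Ccw = 1/73.1 − 1/246 = 0.009615.
Ccw = 104.0 mL/cmH2O.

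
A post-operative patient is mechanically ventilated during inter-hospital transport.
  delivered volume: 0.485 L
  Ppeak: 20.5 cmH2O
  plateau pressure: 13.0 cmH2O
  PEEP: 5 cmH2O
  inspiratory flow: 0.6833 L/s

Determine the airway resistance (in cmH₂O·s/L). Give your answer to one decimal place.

11.0

Raw = (PIP − Pplat) / flow = (20.5 − 13.0) / 0.6833 = 7.5 / 0.6833 = 10.976 cmH2O·s/L.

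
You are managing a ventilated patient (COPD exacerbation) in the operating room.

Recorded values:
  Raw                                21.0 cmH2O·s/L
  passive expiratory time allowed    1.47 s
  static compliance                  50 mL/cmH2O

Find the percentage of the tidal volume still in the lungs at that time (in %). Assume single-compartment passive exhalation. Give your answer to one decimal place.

τ = R × C = 21.0 × 50 mL/cmH2O = 21.0 × 0.050 L/cmH2O = 1.05 s.
Passive exhalation: V(t)/V₀ = e^(−t/τ) = e^(−1.47/1.05) = 0.2466.
Fraction remaining = 0.2466 → 24.66%.

24.7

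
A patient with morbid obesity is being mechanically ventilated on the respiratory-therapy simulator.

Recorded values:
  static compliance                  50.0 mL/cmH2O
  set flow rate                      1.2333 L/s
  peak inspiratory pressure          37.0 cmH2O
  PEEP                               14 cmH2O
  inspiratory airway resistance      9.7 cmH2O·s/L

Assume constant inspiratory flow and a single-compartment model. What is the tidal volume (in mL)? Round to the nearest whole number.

Equation of motion (constant flow): PIP = Vt/C + R·V̇ + PEEP.
Vt/C = PIP − R·V̇ − PEEP = 37.0 − 11.963 − 14 = 11.037 cmH2O.
Vt = C × 11.037 = 50.0 × 11.037 = 551.85 mL.

552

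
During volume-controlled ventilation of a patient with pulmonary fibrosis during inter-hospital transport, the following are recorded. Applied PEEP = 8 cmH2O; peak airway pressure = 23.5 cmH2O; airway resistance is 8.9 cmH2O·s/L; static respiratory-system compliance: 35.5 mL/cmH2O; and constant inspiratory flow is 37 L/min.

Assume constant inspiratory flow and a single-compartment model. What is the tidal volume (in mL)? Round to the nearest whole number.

Flow: 37 L/min ÷ 60 = 0.6167 L/s.
Equation of motion (constant flow): PIP = Vt/C + R·V̇ + PEEP.
Vt/C = PIP − R·V̇ − PEEP = 23.5 − 5.489 − 8 = 10.011 cmH2O.
Vt = C × 10.011 = 35.5 × 10.011 = 355.39 mL.

355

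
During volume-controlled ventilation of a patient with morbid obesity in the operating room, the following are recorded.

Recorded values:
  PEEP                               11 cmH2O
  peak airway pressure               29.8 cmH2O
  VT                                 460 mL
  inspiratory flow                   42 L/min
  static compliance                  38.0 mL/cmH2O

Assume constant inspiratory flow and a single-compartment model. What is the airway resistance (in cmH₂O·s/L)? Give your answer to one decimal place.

Flow: 42 L/min ÷ 60 = 0.7 L/s.
Equation of motion (constant flow): PIP = Vt/C + R·V̇ + PEEP.
R·V̇ = PIP − Vt/C − PEEP = 29.8 − 460/38.0 − 11 = 29.8 − 12.105 − 11 = 6.695 cmH2O.
R = 6.695 / 0.7 = 9.564 cmH2O·s/L.

9.6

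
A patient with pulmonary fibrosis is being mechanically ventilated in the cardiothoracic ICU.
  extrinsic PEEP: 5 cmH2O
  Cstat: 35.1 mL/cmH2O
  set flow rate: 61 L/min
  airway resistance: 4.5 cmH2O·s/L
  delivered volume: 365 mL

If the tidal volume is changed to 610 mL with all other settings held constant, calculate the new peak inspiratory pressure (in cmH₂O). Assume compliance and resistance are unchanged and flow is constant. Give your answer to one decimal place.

27.0

Flow: 61 L/min ÷ 60 = 1.0167 L/s.
PIP = Vt/C + R·V̇ + PEEP (constant-flow equation of motion).
Only the elastic term changes: ΔPIP = ΔVt / C = (610 − 365) / 35.1 = 6.98 cmH2O.
Original PIP = 365/35.1 + 4.5×1.0167 + 5 = 19.974 cmH2O; new PIP = 19.974 + (6.98) = 26.954 cmH2O.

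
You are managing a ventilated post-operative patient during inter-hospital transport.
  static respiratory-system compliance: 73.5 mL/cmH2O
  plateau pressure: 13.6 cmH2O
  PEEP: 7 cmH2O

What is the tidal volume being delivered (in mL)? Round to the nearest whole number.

485

Vt = Cstat × (Pplat − PEEP) = 73.5 × (13.6 − 7) = 73.5 × 6.6 = 485.1 mL.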